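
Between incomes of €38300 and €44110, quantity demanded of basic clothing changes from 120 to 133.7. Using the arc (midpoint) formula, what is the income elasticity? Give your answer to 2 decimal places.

0.77

ΔQ = 133.7 − 120 = 13.7; midpoint Q̄ = (120 + 133.7)/2 = 126.85.
ΔI = 44110 − 38300 = 5810; midpoint Ī = (38300 + 44110)/2 = 41205.
η = (ΔQ/Q̄) ÷ (ΔI/Ī) = (13.7/126.85) ÷ (5810/41205) = 0.77.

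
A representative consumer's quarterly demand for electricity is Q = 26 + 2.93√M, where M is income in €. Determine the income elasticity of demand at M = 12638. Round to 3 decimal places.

At M = 12638: Q = 355.387.
dQ/dM = 2.93/(2√M) = 0.0130316 at this income.
η = (dQ/dM)·(M/Q) = 0.0130316 × (12638/355.387) = 0.463.

0.463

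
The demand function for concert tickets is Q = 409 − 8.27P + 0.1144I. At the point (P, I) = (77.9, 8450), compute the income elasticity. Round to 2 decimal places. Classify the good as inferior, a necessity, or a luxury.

At P = 77.9, I = 8450: Q = 731.447.
Holding P constant, ∂Q/∂I = 0.1144.
η_I = (∂Q/∂I)·(I/Q) = 0.1144 × (8450/731.447) = 1.32.
Since η > 1, this is a luxury.

1.32 (luxury)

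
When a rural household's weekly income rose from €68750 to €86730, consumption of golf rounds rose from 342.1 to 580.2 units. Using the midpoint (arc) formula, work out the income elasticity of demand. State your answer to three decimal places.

2.232

ΔQ = 580.2 − 342.1 = 238.1; midpoint Q̄ = (342.1 + 580.2)/2 = 461.15.
ΔI = 86730 − 68750 = 17980; midpoint Ī = (68750 + 86730)/2 = 77740.
η = (ΔQ/Q̄) ÷ (ΔI/Ī) = (238.1/461.15) ÷ (17980/77740) = 2.232.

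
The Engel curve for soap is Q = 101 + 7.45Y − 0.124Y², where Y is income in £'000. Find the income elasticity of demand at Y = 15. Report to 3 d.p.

At Y = 15: Q = 184.8500.
dQ/dY = 7.45 − 0.248Y = 3.73000.
η = (dQ/dY)·(Y/Q) = 3.73000 × (15/184.8500) = 0.303.

0.303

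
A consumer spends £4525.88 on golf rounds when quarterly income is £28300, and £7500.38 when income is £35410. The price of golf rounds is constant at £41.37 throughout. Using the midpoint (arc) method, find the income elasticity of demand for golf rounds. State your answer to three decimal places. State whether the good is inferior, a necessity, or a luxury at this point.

With a constant price, Q₁ = 4525.88/41.37 = 109.400 and Q₂ = 7500.38/41.37 = 181.300 (equivalently, work directly with expenditure since P cancels).
Midpoint %ΔQ = (7500.38 − 4525.88)/6013.13 = 0.49467; midpoint %ΔI = (35410 − 28300)/31855 = 0.22320.
η = 0.49467 / 0.22320 = 2.216.
η > 1 ⇒ luxury.

2.216 (luxury)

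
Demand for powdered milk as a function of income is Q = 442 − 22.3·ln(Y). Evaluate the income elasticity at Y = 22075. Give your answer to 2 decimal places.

-0.10

At Y = 22075: Q = 218.951.
dQ/dY = -22.3/Y = -0.00101019 at this income.
η = (dQ/dY)·(Y/Q) = -0.00101019 × (22075/218.951) = -0.10.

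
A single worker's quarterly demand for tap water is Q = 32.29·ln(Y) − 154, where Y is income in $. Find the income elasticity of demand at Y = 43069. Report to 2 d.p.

At Y = 43069: Q = 190.552.
dQ/dY = 32.29/Y = 0.000749727 at this income.
η = (dQ/dY)·(Y/Q) = 0.000749727 × (43069/190.552) = 0.17.

0.17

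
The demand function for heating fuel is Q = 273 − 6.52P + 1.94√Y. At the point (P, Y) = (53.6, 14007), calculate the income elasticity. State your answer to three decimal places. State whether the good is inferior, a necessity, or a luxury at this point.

At P = 53.6, Y = 14007: Q = 153.129.
Holding P constant, ∂Q/∂Y = 1.94/(2√Y) = 0.00819595.
η_Y = (∂Q/∂Y)·(Y/Q) = 0.00819595 × (14007/153.129) = 0.750.
Since 0 < η < 1, this is a necessity.

0.750 (necessity)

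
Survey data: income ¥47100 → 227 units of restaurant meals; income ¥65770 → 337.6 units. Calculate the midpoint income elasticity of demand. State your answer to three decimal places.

ΔQ = 337.6 − 227 = 110.6; midpoint Q̄ = (227 + 337.6)/2 = 282.3.
ΔI = 65770 − 47100 = 18670; midpoint Ī = (47100 + 65770)/2 = 56435.
η = (ΔQ/Q̄) ÷ (ΔI/Ī) = (110.6/282.3) ÷ (18670/56435) = 1.184.

1.184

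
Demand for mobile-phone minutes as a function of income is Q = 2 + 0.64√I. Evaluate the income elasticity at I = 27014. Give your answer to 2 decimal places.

0.49

At I = 27014: Q = 107.190.
dQ/dI = 0.64/(2√I) = 0.00194695 at this income.
η = (dQ/dI)·(I/Q) = 0.00194695 × (27014/107.190) = 0.49.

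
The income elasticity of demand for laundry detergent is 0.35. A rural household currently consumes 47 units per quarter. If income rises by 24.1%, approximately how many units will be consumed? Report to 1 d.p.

51.0

%ΔQ ≈ η × %ΔI = 0.35 × 24.1% = 8.435%.
New Q ≈ 47 × (1 + 0.08435) = 51.0.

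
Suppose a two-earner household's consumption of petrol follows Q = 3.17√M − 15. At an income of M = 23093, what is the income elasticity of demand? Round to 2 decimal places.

At M = 23093: Q = 466.725.
dQ/dM = 3.17/(2√M) = 0.0104301 at this income.
η = (dQ/dM)·(M/Q) = 0.0104301 × (23093/466.725) = 0.52.

0.52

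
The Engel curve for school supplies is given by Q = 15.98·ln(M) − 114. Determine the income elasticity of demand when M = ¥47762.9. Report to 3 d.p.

At M = 47762.9: Q = 58.169.
dQ/dM = 15.98/M = 0.000334569 at this income.
η = (dQ/dM)·(M/Q) = 0.000334569 × (47762.9/58.169) = 0.275.

0.275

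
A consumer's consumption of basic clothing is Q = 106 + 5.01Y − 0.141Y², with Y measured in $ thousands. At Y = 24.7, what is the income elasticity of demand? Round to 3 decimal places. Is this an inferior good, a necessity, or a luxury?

At Y = 24.7: Q = 143.7243.
dQ/dY = 5.01 − 0.282Y = -1.95540.
η = (dQ/dY)·(Y/Q) = -1.95540 × (24.7/143.7243) = -0.336.
η < 0 ⇒ inferior good.

-0.336 (inferior good)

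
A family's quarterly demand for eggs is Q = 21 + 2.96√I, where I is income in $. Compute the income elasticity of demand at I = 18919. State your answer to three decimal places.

0.475

At I = 18919: Q = 428.137.
dQ/dI = 2.96/(2√I) = 0.01076 at this income.
η = (dQ/dI)·(I/Q) = 0.01076 × (18919/428.137) = 0.475.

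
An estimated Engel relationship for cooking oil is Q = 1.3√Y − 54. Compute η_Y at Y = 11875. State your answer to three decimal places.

At Y = 11875: Q = 87.664.
dQ/dY = 1.3/(2√Y) = 0.00596481 at this income.
η = (dQ/dY)·(Y/Q) = 0.00596481 × (11875/87.664) = 0.808.

0.808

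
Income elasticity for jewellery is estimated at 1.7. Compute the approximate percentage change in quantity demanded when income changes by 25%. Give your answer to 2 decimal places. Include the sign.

%ΔQ ≈ η × %ΔI = 1.7 × 25% = 42.50%.

42.50%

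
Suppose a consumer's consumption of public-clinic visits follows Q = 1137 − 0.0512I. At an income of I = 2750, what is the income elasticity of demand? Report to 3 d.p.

At I = 2750: Q = 996.200.
dQ/dI = −0.0512.
η = (dQ/dI)·(I/Q) = -0.0512 × (2750/996.200) = -0.141.

-0.141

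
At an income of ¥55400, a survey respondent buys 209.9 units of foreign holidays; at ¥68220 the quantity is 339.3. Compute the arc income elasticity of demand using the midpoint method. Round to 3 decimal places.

ΔQ = 339.3 − 209.9 = 129.4; midpoint Q̄ = (209.9 + 339.3)/2 = 274.6.
ΔI = 68220 − 55400 = 12820; midpoint Ī = (55400 + 68220)/2 = 61810.
η = (ΔQ/Q̄) ÷ (ΔI/Ī) = (129.4/274.6) ÷ (12820/61810) = 2.272.

2.272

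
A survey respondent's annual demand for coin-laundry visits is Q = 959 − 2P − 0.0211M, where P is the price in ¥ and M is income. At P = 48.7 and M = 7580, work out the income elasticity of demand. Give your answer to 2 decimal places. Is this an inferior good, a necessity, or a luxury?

-0.23 (inferior good)

At P = 48.7, M = 7580: Q = 701.662.
Holding P constant, ∂Q/∂M = −0.0211.
η_M = (∂Q/∂M)·(M/Q) = -0.0211 × (7580/701.662) = -0.23.
Since η < 0, this is an inferior good.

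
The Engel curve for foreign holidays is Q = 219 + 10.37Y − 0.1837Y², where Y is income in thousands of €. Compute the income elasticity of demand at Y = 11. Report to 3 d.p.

0.224

At Y = 11: Q = 310.8423.
dQ/dY = 10.37 − 0.3674Y = 6.32860.
η = (dQ/dY)·(Y/Q) = 6.32860 × (11/310.8423) = 0.224.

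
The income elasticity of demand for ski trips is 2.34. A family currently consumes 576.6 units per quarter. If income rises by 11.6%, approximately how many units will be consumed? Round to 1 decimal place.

733.1

%ΔQ ≈ η × %ΔI = 2.34 × 11.6% = 27.144%.
New Q ≈ 576.6 × (1 + 0.27144) = 733.1.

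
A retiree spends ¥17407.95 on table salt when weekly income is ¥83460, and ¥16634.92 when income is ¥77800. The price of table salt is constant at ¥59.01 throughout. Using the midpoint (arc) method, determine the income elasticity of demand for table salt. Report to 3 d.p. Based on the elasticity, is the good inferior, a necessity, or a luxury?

With a constant price, Q₁ = 17407.95/59.01 = 295.000 and Q₂ = 16634.92/59.01 = 281.900 (equivalently, work directly with expenditure since P cancels).
Midpoint %ΔQ = (16634.92 − 17407.95)/17021.43 = -0.04542; midpoint %ΔI = (77800 − 83460)/80630 = -0.07020.
η = -0.04542 / -0.07020 = 0.647.
0 < η < 1 ⇒ necessity.

0.647 (necessity)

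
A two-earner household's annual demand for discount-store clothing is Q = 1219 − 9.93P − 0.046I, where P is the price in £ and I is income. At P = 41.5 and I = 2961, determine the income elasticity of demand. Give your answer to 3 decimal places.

-0.203

At P = 41.5, I = 2961: Q = 670.699.
Holding P constant, ∂Q/∂I = −0.046.
η_I = (∂Q/∂I)·(I/Q) = -0.046 × (2961/670.699) = -0.203.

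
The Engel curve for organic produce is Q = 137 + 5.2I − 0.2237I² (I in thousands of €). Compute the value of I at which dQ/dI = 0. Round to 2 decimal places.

11.62

dQ/dI = 5.2 − 0.4474I.
The good is inferior where dQ/dI < 0. Setting dQ/dI = 0 gives I = 5.2 / 0.4474 = 11.62.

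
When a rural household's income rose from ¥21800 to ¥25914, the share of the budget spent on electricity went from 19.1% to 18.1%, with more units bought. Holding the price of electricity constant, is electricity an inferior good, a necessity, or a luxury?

necessity

Quantity rises but the budget share falls as income rises, so 0 < η < 1.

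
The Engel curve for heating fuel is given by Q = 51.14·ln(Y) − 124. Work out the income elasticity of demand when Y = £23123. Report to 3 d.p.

0.131

At Y = 23123: Q = 389.885.
dQ/dY = 51.14/Y = 0.00221165 at this income.
η = (dQ/dY)·(Y/Q) = 0.00221165 × (23123/389.885) = 0.131.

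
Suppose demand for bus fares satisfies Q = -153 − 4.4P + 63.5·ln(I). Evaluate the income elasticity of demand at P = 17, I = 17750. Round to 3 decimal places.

At P = 17, I = 17750: Q = 393.493.
Holding P constant, ∂Q/∂I = 63.5/I = 0.00357746.
η_I = (∂Q/∂I)·(I/Q) = 0.00357746 × (17750/393.493) = 0.161.

0.161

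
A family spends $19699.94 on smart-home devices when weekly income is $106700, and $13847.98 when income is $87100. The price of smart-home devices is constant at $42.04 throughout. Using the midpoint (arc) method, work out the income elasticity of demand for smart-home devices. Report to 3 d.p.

With a constant price, Q₁ = 19699.94/42.04 = 468.600 and Q₂ = 13847.98/42.04 = 329.400 (equivalently, work directly with expenditure since P cancels).
Midpoint %ΔQ = (13847.98 − 19699.94)/16773.96 = -0.34887; midpoint %ΔI = (87100 − 106700)/96900 = -0.20227.
η = -0.34887 / -0.20227 = 1.725.

1.725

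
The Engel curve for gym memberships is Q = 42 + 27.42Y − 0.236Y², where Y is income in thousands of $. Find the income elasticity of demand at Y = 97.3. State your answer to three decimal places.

At Y = 97.3: Q = 475.6856.
dQ/dY = 27.42 − 0.472Y = -18.50560.
η = (dQ/dY)·(Y/Q) = -18.50560 × (97.3/475.6856) = -3.785.

-3.785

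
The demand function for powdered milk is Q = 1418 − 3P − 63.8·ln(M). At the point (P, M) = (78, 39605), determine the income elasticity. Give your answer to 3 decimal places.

At P = 78, M = 39605: Q = 508.568.
Holding P constant, ∂Q/∂M = -63.8/M = -0.00161091.
η_M = (∂Q/∂M)·(M/Q) = -0.00161091 × (39605/508.568) = -0.125.

-0.125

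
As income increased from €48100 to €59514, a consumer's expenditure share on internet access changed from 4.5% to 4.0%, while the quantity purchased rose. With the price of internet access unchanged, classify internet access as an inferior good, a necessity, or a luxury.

necessity

Quantity rises but the budget share falls as income rises, so 0 < η < 1.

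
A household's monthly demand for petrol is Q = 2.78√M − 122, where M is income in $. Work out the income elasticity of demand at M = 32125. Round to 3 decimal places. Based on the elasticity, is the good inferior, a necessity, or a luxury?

0.662 (necessity)

At M = 32125: Q = 376.272.
dQ/dM = 2.78/(2√M) = 0.0077552 at this income.
η = (dQ/dM)·(M/Q) = 0.0077552 × (32125/376.272) = 0.662.
Since 0 < η < 1, the good is a necessity.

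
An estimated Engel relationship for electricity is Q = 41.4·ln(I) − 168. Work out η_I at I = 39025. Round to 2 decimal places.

At I = 39025: Q = 269.679.
dQ/dI = 41.4/I = 0.00106086 at this income.
η = (dQ/dI)·(I/Q) = 0.00106086 × (39025/269.679) = 0.15.

0.15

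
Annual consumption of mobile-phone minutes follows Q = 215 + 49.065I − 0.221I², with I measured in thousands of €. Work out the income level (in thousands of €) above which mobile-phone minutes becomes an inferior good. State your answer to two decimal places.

111.01

dQ/dI = 49.065 − 0.442I.
The good is inferior where dQ/dI < 0. Setting dQ/dI = 0 gives I = 49.065 / 0.442 = 111.01.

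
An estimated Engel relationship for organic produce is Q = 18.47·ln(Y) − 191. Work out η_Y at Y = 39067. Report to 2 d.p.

4.31

At Y = 39067: Q = 4.284.
dQ/dY = 18.47/Y = 0.000472778 at this income.
η = (dQ/dY)·(Y/Q) = 0.000472778 × (39067/4.284) = 4.31.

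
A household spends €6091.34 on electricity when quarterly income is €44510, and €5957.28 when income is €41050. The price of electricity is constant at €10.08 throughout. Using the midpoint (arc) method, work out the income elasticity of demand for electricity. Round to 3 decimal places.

0.275

With a constant price, Q₁ = 6091.34/10.08 = 604.300 and Q₂ = 5957.28/10.08 = 591.000 (equivalently, work directly with expenditure since P cancels).
Midpoint %ΔQ = (5957.28 − 6091.34)/6024.31 = -0.02225; midpoint %ΔI = (41050 − 44510)/42780 = -0.08088.
η = -0.02225 / -0.08088 = 0.275.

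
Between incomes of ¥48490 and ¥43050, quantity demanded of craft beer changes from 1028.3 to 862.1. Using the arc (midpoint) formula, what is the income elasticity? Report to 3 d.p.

1.479

ΔQ = 862.1 − 1028.3 = -166.2; midpoint Q̄ = (1028.3 + 862.1)/2 = 945.2.
ΔI = 43050 − 48490 = -5440; midpoint Ī = (48490 + 43050)/2 = 45770.
η = (ΔQ/Q̄) ÷ (ΔI/Ī) = (-166.2/945.2) ÷ (-5440/45770) = 1.479.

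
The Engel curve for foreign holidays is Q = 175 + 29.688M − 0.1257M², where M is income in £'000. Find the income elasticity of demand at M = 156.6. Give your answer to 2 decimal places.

-0.87

At M = 156.6: Q = 1741.5293.
dQ/dM = 29.688 − 0.2514M = -9.68124.
η = (dQ/dM)·(M/Q) = -9.68124 × (156.6/1741.5293) = -0.87.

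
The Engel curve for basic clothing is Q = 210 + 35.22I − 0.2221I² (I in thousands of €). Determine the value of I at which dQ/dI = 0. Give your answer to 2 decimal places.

dQ/dI = 35.22 − 0.4442I.
The good is inferior where dQ/dI < 0. Setting dQ/dI = 0 gives I = 35.22 / 0.4442 = 79.29.

79.29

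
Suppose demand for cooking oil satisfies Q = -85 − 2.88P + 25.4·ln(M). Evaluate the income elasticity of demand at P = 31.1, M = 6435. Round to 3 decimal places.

At P = 31.1, M = 6435: Q = 48.177.
Holding P constant, ∂Q/∂M = 25.4/M = 0.00394716.
η_M = (∂Q/∂M)·(M/Q) = 0.00394716 × (6435/48.177) = 0.527.

0.527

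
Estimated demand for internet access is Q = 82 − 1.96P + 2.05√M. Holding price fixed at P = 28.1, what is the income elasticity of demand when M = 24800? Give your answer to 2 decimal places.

0.46

At P = 28.1, M = 24800: Q = 349.758.
Holding P constant, ∂Q/∂M = 2.05/(2√M) = 0.00650876.
η_M = (∂Q/∂M)·(M/Q) = 0.00650876 × (24800/349.758) = 0.46.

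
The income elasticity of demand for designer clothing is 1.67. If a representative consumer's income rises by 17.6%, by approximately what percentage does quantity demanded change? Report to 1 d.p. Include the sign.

29.4%

%ΔQ ≈ η × %ΔI = 1.67 × 17.6% = 29.4%.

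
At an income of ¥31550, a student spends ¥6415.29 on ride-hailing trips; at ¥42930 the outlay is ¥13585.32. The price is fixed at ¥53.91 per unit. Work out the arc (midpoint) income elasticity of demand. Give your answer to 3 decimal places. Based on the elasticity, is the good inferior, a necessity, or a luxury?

With a constant price, Q₁ = 6415.29/53.91 = 119.000 and Q₂ = 13585.32/53.91 = 252.000 (equivalently, work directly with expenditure since P cancels).
Midpoint %ΔQ = (13585.32 − 6415.29)/10000.31 = 0.71698; midpoint %ΔI = (42930 − 31550)/37240 = 0.30559.
η = 0.71698 / 0.30559 = 2.346.
η > 1 ⇒ luxury.

2.346 (luxury)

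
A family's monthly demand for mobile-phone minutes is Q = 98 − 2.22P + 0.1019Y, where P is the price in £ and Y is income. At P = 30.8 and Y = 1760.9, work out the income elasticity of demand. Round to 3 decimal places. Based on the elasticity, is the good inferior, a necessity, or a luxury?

At P = 30.8, Y = 1760.9: Q = 209.060.
Holding P constant, ∂Q/∂Y = 0.1019.
η_Y = (∂Q/∂Y)·(Y/Q) = 0.1019 × (1760.9/209.060) = 0.858.
Since 0 < η < 1, this is a necessity.

0.858 (necessity)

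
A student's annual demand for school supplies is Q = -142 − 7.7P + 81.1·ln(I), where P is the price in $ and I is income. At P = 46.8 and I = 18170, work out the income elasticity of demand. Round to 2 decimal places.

0.28

At P = 46.8, I = 18170: Q = 293.030.
Holding P constant, ∂Q/∂I = 81.1/I = 0.0044634.
η_I = (∂Q/∂I)·(I/Q) = 0.0044634 × (18170/293.030) = 0.28.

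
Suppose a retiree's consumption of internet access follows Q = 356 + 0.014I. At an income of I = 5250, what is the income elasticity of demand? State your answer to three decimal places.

0.171

At I = 5250: Q = 429.500.
dQ/dI = 0.014.
η = (dQ/dI)·(I/Q) = 0.014 × (5250/429.500) = 0.171.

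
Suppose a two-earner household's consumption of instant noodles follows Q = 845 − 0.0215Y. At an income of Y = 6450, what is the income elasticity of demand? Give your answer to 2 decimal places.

-0.20

At Y = 6450: Q = 706.325.
dQ/dY = −0.0215.
η = (dQ/dY)·(Y/Q) = -0.0215 × (6450/706.325) = -0.20.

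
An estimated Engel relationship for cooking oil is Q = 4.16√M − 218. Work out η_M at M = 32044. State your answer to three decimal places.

0.707

At M = 32044: Q = 526.675.
dQ/dM = 4.16/(2√M) = 0.0116196 at this income.
η = (dQ/dM)·(M/Q) = 0.0116196 × (32044/526.675) = 0.707.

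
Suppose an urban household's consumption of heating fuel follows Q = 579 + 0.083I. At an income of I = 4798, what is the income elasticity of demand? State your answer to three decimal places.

0.408

At I = 4798: Q = 977.234.
dQ/dI = 0.083.
η = (dQ/dI)·(I/Q) = 0.083 × (4798/977.234) = 0.408.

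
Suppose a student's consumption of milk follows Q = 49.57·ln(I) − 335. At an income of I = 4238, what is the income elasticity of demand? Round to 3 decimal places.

At I = 4238: Q = 79.001.
dQ/dI = 49.57/I = 0.0116966 at this income.
η = (dQ/dI)·(I/Q) = 0.0116966 × (4238/79.001) = 0.627.

0.627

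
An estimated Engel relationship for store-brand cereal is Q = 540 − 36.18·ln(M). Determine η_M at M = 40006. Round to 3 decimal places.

At M = 40006: Q = 156.608.
dQ/dM = -36.18/M = -0.000904364 at this income.
η = (dQ/dM)·(M/Q) = -0.000904364 × (40006/156.608) = -0.231.

-0.231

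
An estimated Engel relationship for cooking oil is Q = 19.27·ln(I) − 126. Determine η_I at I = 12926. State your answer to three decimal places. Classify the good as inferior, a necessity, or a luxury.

0.341 (necessity)

At I = 12926: Q = 56.429.
dQ/dI = 19.27/I = 0.00149079 at this income.
η = (dQ/dI)·(I/Q) = 0.00149079 × (12926/56.429) = 0.341.
Since 0 < η < 1, the good is a necessity.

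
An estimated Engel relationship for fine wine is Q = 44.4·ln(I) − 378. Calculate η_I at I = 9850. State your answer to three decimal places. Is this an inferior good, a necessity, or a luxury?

At I = 9850: Q = 30.268.
dQ/dI = 44.4/I = 0.00450761 at this income.
η = (dQ/dI)·(I/Q) = 0.00450761 × (9850/30.268) = 1.467.
Since η > 1, the good is a luxury.

1.467 (luxury)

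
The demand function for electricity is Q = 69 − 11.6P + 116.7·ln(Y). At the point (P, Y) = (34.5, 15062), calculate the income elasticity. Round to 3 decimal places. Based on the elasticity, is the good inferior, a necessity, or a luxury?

At P = 34.5, Y = 15062: Q = 791.446.
Holding P constant, ∂Q/∂Y = 116.7/Y = 0.00774798.
η_Y = (∂Q/∂Y)·(Y/Q) = 0.00774798 × (15062/791.446) = 0.147.
Since 0 < η < 1, this is a necessity.

0.147 (necessity)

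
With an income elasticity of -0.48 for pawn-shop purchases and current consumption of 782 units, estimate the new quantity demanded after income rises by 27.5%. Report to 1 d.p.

%ΔQ ≈ η × %ΔI = -0.48 × 27.5% = -13.2%.
New Q ≈ 782 × (1 − 0.132) = 678.8.

678.8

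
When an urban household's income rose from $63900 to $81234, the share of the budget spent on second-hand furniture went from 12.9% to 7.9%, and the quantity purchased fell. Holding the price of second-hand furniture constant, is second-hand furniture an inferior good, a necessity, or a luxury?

inferior good

Quantity demanded falls as income rises, so η < 0.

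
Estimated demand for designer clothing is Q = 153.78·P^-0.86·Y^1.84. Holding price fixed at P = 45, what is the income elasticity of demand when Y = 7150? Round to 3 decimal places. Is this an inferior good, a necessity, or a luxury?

1.840 (luxury)

For a multiplicative demand Q = A·P^α·Y^β, the income elasticity is β everywhere.
Here β = 1.84, so η = 1.840.
Since η > 1, this is a luxury.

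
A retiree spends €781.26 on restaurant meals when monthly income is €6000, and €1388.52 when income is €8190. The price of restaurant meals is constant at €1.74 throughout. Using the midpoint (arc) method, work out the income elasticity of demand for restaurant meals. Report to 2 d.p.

With a constant price, Q₁ = 781.26/1.74 = 449.000 and Q₂ = 1388.52/1.74 = 798.000 (equivalently, work directly with expenditure since P cancels).
Midpoint %ΔQ = (1388.52 − 781.26)/1084.89 = 0.55974; midpoint %ΔI = (8190 − 6000)/7095 = 0.30867.
η = 0.55974 / 0.30867 = 1.81.

1.81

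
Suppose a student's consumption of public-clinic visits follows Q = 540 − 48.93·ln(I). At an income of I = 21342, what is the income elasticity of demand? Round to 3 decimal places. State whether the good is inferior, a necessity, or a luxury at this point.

-0.937 (inferior good)

At I = 21342: Q = 52.245.
dQ/dI = -48.93/I = -0.00229266 at this income.
η = (dQ/dI)·(I/Q) = -0.00229266 × (21342/52.245) = -0.937.
Since η < 0, the good is an inferior good.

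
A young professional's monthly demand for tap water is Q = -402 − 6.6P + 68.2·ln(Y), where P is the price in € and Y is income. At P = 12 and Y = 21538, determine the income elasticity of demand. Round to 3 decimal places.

0.342

At P = 12, Y = 21538: Q = 199.271.
Holding P constant, ∂Q/∂Y = 68.2/Y = 0.0031665.
η_Y = (∂Q/∂Y)·(Y/Q) = 0.0031665 × (21538/199.271) = 0.342.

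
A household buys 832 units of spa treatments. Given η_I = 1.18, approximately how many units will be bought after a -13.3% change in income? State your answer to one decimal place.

%ΔQ ≈ η × %ΔI = 1.18 × (-13.3%) = -15.694%.
New Q ≈ 832 × (1 − 0.15694) = 701.4.

701.4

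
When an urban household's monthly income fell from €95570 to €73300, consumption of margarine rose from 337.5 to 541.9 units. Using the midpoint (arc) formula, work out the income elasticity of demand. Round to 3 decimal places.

ΔQ = 541.9 − 337.5 = 204.4; midpoint Q̄ = (337.5 + 541.9)/2 = 439.7.
ΔI = 73300 − 95570 = -22270; midpoint Ī = (95570 + 73300)/2 = 84435.
η = (ΔQ/Q̄) ÷ (ΔI/Ī) = (204.4/439.7) ÷ (-22270/84435) = -1.762.

-1.762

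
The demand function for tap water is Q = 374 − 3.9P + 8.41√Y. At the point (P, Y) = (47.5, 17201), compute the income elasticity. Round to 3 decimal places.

0.427

At P = 47.5, Y = 17201: Q = 1291.743.
Holding P constant, ∂Q/∂Y = 8.41/(2√Y) = 0.0320619.
η_Y = (∂Q/∂Y)·(Y/Q) = 0.0320619 × (17201/1291.743) = 0.427.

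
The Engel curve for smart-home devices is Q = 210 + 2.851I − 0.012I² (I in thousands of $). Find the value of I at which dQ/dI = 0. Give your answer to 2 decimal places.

118.79

dQ/dI = 2.851 − 0.024I.
The good is inferior where dQ/dI < 0. Setting dQ/dI = 0 gives I = 2.851 / 0.024 = 118.79.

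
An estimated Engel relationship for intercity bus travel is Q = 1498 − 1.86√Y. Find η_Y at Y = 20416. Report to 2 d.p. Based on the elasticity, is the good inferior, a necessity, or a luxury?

-0.11 (inferior good)

At Y = 20416: Q = 1232.235.
dQ/dY = -1.86/(2√Y) = -0.00650875 at this income.
η = (dQ/dY)·(Y/Q) = -0.00650875 × (20416/1232.235) = -0.11.
Since η < 0, the good is an inferior good.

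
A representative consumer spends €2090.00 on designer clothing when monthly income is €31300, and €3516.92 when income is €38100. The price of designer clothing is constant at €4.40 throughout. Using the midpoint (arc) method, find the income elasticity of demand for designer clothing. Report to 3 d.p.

With a constant price, Q₁ = 2090.00/4.40 = 475.000 and Q₂ = 3516.92/4.40 = 799.300 (equivalently, work directly with expenditure since P cancels).
Midpoint %ΔQ = (3516.92 − 2090.00)/2803.46 = 0.50899; midpoint %ΔI = (38100 − 31300)/34700 = 0.19597.
η = 0.50899 / 0.19597 = 2.597.

2.597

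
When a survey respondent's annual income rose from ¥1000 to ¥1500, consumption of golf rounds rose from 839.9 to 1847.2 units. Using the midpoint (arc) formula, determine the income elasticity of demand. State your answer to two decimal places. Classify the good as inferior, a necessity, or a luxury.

ΔQ = 1847.2 − 839.9 = 1007.3; midpoint Q̄ = (839.9 + 1847.2)/2 = 1343.55.
ΔI = 1500 − 1000 = 500; midpoint Ī = (1000 + 1500)/2 = 1250.
η = (ΔQ/Q̄) ÷ (ΔI/Ī) = (1007.3/1343.55) ÷ (500/1250) = 1.87.
η > 1 ⇒ luxury.

1.87 (luxury)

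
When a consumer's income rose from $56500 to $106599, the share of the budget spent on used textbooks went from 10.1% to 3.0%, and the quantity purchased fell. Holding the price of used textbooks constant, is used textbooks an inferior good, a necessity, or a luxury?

inferior good

Quantity demanded falls as income rises, so η < 0.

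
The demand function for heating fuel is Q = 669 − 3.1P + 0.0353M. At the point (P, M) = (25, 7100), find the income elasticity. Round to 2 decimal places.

At P = 25, M = 7100: Q = 842.130.
Holding P constant, ∂Q/∂M = 0.0353.
η_M = (∂Q/∂M)·(M/Q) = 0.0353 × (7100/842.130) = 0.30.

0.30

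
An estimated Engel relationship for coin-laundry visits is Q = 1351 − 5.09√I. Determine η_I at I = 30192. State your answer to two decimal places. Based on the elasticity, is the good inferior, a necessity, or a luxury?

-0.95 (inferior good)

At I = 30192: Q = 466.569.
dQ/dI = -5.09/(2√I) = -0.0146468 at this income.
η = (dQ/dI)·(I/Q) = -0.0146468 × (30192/466.569) = -0.95.
Since η < 0, the good is an inferior good.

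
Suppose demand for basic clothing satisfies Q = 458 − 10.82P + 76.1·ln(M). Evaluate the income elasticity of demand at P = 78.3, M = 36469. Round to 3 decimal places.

0.186

At P = 78.3, M = 36469: Q = 410.165.
Holding P constant, ∂Q/∂M = 76.1/M = 0.0020867.
η_M = (∂Q/∂M)·(M/Q) = 0.0020867 × (36469/410.165) = 0.186.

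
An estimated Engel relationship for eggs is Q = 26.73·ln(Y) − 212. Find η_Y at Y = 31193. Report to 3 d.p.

At Y = 31193: Q = 64.601.
dQ/dY = 26.73/Y = 0.000856923 at this income.
η = (dQ/dY)·(Y/Q) = 0.000856923 × (31193/64.601) = 0.414.

0.414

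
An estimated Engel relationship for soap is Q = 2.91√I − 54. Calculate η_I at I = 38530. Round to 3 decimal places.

At I = 38530: Q = 517.206.
dQ/dI = 2.91/(2√I) = 0.00741248 at this income.
η = (dQ/dI)·(I/Q) = 0.00741248 × (38530/517.206) = 0.552.

0.552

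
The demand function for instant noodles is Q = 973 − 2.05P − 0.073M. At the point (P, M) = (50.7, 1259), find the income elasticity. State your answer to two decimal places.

At P = 50.7, M = 1259: Q = 777.158.
Holding P constant, ∂Q/∂M = −0.073.
η_M = (∂Q/∂M)·(M/Q) = -0.073 × (1259/777.158) = -0.12.

-0.12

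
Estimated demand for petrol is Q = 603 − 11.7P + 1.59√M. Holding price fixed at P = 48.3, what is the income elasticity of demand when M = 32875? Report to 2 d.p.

At P = 48.3, M = 32875: Q = 326.180.
Holding P constant, ∂Q/∂M = 1.59/(2√M) = 0.00438464.
η_M = (∂Q/∂M)·(M/Q) = 0.00438464 × (32875/326.180) = 0.44.

0.44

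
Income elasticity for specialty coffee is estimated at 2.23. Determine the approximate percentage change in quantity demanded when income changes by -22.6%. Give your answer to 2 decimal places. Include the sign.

%ΔQ ≈ η × %ΔI = 2.23 × (-22.6%) = -50.40%.

-50.40%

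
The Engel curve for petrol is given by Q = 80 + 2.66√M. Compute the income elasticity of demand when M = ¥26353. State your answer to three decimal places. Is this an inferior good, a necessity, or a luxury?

At M = 26353: Q = 511.814.
dQ/dM = 2.66/(2√M) = 0.00819288 at this income.
η = (dQ/dM)·(M/Q) = 0.00819288 × (26353/511.814) = 0.422.
Since 0 < η < 1, the good is a necessity.

0.422 (necessity)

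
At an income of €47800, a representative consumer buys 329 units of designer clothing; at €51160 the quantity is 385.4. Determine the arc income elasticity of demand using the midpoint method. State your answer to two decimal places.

ΔQ = 385.4 − 329 = 56.4; midpoint Q̄ = (329 + 385.4)/2 = 357.2.
ΔI = 51160 − 47800 = 3360; midpoint Ī = (47800 + 51160)/2 = 49480.
η = (ΔQ/Q̄) ÷ (ΔI/Ī) = (56.4/357.2) ÷ (3360/49480) = 2.33.

2.33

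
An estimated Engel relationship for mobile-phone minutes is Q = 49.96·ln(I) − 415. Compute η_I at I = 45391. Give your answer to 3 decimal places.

At I = 45391: Q = 120.725.
dQ/dI = 49.96/I = 0.00110066 at this income.
η = (dQ/dI)·(I/Q) = 0.00110066 × (45391/120.725) = 0.414.

0.414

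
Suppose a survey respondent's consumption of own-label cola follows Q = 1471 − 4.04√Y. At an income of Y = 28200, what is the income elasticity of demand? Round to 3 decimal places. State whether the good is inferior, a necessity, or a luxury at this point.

-0.428 (inferior good)

At Y = 28200: Q = 792.569.
dQ/dY = -4.04/(2√Y) = -0.0120289 at this income.
η = (dQ/dY)·(Y/Q) = -0.0120289 × (28200/792.569) = -0.428.
Since η < 0, the good is an inferior good.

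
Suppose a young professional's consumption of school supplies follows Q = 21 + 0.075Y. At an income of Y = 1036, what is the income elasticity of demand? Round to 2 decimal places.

0.79

At Y = 1036: Q = 98.700.
dQ/dY = 0.075.
η = (dQ/dY)·(Y/Q) = 0.075 × (1036/98.700) = 0.79.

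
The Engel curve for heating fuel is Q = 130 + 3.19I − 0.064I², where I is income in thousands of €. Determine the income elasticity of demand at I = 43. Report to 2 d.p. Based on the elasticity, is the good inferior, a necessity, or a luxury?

At I = 43: Q = 148.8340.
dQ/dI = 3.19 − 0.128I = -2.31400.
η = (dQ/dI)·(I/Q) = -2.31400 × (43/148.8340) = -0.67.
η < 0 ⇒ inferior good.

-0.67 (inferior good)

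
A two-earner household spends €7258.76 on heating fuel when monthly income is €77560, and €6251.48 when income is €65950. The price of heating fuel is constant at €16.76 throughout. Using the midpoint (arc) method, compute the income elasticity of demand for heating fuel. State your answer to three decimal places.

With a constant price, Q₁ = 7258.76/16.76 = 433.100 and Q₂ = 6251.48/16.76 = 373.000 (equivalently, work directly with expenditure since P cancels).
Midpoint %ΔQ = (6251.48 − 7258.76)/6755.12 = -0.14911; midpoint %ΔI = (65950 − 77560)/71755 = -0.16180.
η = -0.14911 / -0.16180 = 0.922.

0.922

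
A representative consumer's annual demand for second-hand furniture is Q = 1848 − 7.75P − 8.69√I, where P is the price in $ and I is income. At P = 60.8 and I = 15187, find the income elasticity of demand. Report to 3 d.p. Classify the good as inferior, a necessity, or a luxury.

-1.751 (inferior good)

At P = 60.8, I = 15187: Q = 305.883.
Holding P constant, ∂Q/∂I = -8.69/(2√I) = -0.0352577.
η_I = (∂Q/∂I)·(I/Q) = -0.0352577 × (15187/305.883) = -1.751.
Since η < 0, this is an inferior good.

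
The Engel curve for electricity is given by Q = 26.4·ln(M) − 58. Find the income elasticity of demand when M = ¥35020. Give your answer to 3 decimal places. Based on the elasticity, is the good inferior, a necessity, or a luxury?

0.121 (necessity)

At M = 35020: Q = 218.241.
dQ/dM = 26.4/M = 0.000753855 at this income.
η = (dQ/dM)·(M/Q) = 0.000753855 × (35020/218.241) = 0.121.
Since 0 < η < 1, the good is a necessity.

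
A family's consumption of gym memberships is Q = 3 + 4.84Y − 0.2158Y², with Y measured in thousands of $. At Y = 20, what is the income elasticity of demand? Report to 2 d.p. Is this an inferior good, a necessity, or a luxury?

-5.63 (inferior good)

At Y = 20: Q = 13.4800.
dQ/dY = 4.84 − 0.4316Y = -3.79200.
η = (dQ/dY)·(Y/Q) = -3.79200 × (20/13.4800) = -5.63.
η < 0 ⇒ inferior good.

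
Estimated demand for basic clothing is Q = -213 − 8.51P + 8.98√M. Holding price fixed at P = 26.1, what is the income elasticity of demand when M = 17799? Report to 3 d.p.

At P = 26.1, M = 17799: Q = 762.937.
Holding P constant, ∂Q/∂M = 8.98/(2√M) = 0.0336549.
η_M = (∂Q/∂M)·(M/Q) = 0.0336549 × (17799/762.937) = 0.785.

0.785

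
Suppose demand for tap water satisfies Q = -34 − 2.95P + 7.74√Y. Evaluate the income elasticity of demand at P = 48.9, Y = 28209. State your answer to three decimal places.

0.579

At P = 48.9, Y = 28209: Q = 1121.719.
Holding P constant, ∂Q/∂Y = 7.74/(2√Y) = 0.0230418.
η_Y = (∂Q/∂Y)·(Y/Q) = 0.0230418 × (28209/1121.719) = 0.579.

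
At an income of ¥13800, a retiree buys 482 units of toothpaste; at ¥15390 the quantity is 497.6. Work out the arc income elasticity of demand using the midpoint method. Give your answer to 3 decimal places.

0.292

ΔQ = 497.6 − 482 = 15.6; midpoint Q̄ = (482 + 497.6)/2 = 489.8.
ΔI = 15390 − 13800 = 1590; midpoint Ī = (13800 + 15390)/2 = 14595.
η = (ΔQ/Q̄) ÷ (ΔI/Ī) = (15.6/489.8) ÷ (1590/14595) = 0.292.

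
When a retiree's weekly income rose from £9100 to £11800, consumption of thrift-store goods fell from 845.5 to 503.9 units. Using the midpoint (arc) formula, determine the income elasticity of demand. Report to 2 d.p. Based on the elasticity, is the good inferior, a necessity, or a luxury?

ΔQ = 503.9 − 845.5 = -341.6; midpoint Q̄ = (845.5 + 503.9)/2 = 674.7.
ΔI = 11800 − 9100 = 2700; midpoint Ī = (9100 + 11800)/2 = 10450.
η = (ΔQ/Q̄) ÷ (ΔI/Ī) = (-341.6/674.7) ÷ (2700/10450) = -1.96.
η < 0 ⇒ inferior good.

-1.96 (inferior good)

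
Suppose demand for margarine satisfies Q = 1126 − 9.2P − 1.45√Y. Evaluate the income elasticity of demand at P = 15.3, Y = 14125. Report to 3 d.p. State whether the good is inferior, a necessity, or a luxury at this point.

-0.106 (inferior good)

At P = 15.3, Y = 14125: Q = 812.909.
Holding P constant, ∂Q/∂Y = -1.45/(2√Y) = -0.0061002.
η_Y = (∂Q/∂Y)·(Y/Q) = -0.0061002 × (14125/812.909) = -0.106.
Since η < 0, this is an inferior good.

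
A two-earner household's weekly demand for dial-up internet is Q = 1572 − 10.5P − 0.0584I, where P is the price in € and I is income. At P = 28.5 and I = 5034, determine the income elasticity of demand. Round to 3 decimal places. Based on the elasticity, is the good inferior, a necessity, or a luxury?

At P = 28.5, I = 5034: Q = 978.764.
Holding P constant, ∂Q/∂I = −0.0584.
η_I = (∂Q/∂I)·(I/Q) = -0.0584 × (5034/978.764) = -0.300.
Since η < 0, this is an inferior good.

-0.300 (inferior good)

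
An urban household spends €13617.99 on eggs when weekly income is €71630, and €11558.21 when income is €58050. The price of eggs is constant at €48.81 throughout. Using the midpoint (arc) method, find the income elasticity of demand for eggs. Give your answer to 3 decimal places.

With a constant price, Q₁ = 13617.99/48.81 = 279.000 and Q₂ = 11558.21/48.81 = 236.800 (equivalently, work directly with expenditure since P cancels).
Midpoint %ΔQ = (11558.21 − 13617.99)/12588.10 = -0.16363; midpoint %ΔI = (58050 − 71630)/64840 = -0.20944.
η = -0.16363 / -0.20944 = 0.781.

0.781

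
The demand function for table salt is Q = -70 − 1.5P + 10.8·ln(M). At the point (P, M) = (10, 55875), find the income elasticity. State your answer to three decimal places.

0.327

At P = 10, M = 55875: Q = 33.053.
Holding P constant, ∂Q/∂M = 10.8/M = 0.000193289.
η_M = (∂Q/∂M)·(M/Q) = 0.000193289 × (55875/33.053) = 0.327.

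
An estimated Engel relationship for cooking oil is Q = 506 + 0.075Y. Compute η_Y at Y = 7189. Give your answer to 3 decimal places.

0.516

At Y = 7189: Q = 1045.175.
dQ/dY = 0.075.
η = (dQ/dY)·(Y/Q) = 0.075 × (7189/1045.175) = 0.516.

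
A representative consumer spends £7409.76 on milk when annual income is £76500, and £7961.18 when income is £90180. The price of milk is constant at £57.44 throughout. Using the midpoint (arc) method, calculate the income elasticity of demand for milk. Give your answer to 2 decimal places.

0.44

With a constant price, Q₁ = 7409.76/57.44 = 129.000 and Q₂ = 7961.18/57.44 = 138.600 (equivalently, work directly with expenditure since P cancels).
Midpoint %ΔQ = (7961.18 − 7409.76)/7685.47 = 0.07175; midpoint %ΔI = (90180 − 76500)/83340 = 0.16415.
η = 0.07175 / 0.16415 = 0.44.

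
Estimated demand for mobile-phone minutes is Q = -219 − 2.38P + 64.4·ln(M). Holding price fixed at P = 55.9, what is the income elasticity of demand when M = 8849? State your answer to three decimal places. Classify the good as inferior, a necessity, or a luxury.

At P = 55.9, M = 8849: Q = 233.229.
Holding P constant, ∂Q/∂M = 64.4/M = 0.00727766.
η_M = (∂Q/∂M)·(M/Q) = 0.00727766 × (8849/233.229) = 0.276.
Since 0 < η < 1, this is a necessity.

0.276 (necessity)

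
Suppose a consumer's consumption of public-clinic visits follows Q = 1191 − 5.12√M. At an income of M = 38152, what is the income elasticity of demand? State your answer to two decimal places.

-2.62

At M = 38152: Q = 190.934.
dQ/dM = -5.12/(2√M) = -0.0131063 at this income.
η = (dQ/dM)·(M/Q) = -0.0131063 × (38152/190.934) = -2.62.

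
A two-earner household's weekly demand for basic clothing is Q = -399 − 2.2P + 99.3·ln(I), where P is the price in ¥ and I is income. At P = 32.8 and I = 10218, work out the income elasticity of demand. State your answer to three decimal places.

At P = 32.8, I = 10218: Q = 445.568.
Holding P constant, ∂Q/∂I = 99.3/I = 0.00971814.
η_I = (∂Q/∂I)·(I/Q) = 0.00971814 × (10218/445.568) = 0.223.

0.223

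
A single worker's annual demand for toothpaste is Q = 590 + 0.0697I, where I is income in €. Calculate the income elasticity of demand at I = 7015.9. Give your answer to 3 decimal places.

0.453

At I = 7015.9: Q = 1079.008.
dQ/dI = 0.0697.
η = (dQ/dI)·(I/Q) = 0.0697 × (7015.9/1079.008) = 0.453.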